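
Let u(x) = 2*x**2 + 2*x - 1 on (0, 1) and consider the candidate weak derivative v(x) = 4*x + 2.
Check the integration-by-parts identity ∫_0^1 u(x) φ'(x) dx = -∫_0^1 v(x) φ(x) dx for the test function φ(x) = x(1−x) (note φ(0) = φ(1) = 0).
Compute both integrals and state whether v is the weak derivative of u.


LHS = -2/3, RHS = -2/3. Yes, v = u' weakly.

u(x) = 2*x**2 + 2*x - 1, classical derivative u'(x) = 4*x + 2.
φ(x) = x(1−x), so φ'(x) = 1 - 2*x.
Note φ(0) = φ(1) = 0, so the boundary term u·φ vanishes.
LHS = ∫_0^1 u(x) φ'(x) dx = ∫_0^1 (-4*x^3 - 2*x^2 + 4*x - 1) dx. Term by term:
  ∫_0^1 -4*x^3 dx = -1;  ∫_0^1 -2*x^2 dx = -2/3;  ∫_0^1 4*x dx = 2;
  ∫_0^1 -1 dx = -1.
Sum: -1 − 2/3 + 2 − 1 = -2/3.
So LHS = -2/3.
∫_0^1 v(x) φ(x) dx = ∫_0^1 (-4*x^3 + 2*x^2 + 2*x) dx. Term by term:
  ∫_0^1 -4*x^3 dx = -1;  ∫_0^1 2*x^2 dx = 2/3;  ∫_0^1 2*x dx = 1.
Sum: -1 + 2/3 + 1 = 2/3.
So RHS = -∫_0^1 v(x) φ(x) dx = -2/3.
LHS = RHS, so the identity holds for this test φ.
Moreover u is smooth here and v(x) = u'(x) = 4*x + 2 pointwise, so the identity holds for every test function. Hence v is the weak derivative of u.


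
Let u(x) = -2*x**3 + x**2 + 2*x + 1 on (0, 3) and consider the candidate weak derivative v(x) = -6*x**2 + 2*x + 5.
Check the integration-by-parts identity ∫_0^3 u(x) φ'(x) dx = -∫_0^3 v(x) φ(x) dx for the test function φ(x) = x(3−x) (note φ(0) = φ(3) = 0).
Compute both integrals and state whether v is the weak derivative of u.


LHS = 252/5, RHS = 369/10. No, v is not the weak derivative of u.

u(x) = -2*x**3 + x**2 + 2*x + 1, classical derivative u'(x) = -6*x**2 + 2*x + 2.
φ(x) = x(3−x), so φ'(x) = 3 - 2*x.
Note φ(0) = φ(3) = 0, so the boundary term u·φ vanishes.
LHS = ∫_0^3 u(x) φ'(x) dx = ∫_0^3 (4*x^4 - 8*x^3 - x^2 + 4*x + 3) dx. Term by term:
  ∫_0^3 4*x^4 dx = 972/5;  ∫_0^3 -8*x^3 dx = -162;  ∫_0^3 -x^2 dx = -9;
  ∫_0^3 4*x dx = 18;  ∫_0^3 3 dx = 9.
Sum: 972/5 − 162 − 9 + 18 + 9 = 252/5.
So LHS = 252/5.
∫_0^3 v(x) φ(x) dx = ∫_0^3 (6*x^4 - 20*x^3 + x^2 + 15*x) dx. Term by term:
  ∫_0^3 6*x^4 dx = 1458/5;  ∫_0^3 -20*x^3 dx = -405;  ∫_0^3 x^2 dx = 9;
  ∫_0^3 15*x dx = 135/2.
Sum: 1458/5 − 405 + 9 + 135/2 = -369/10.
So RHS = -∫_0^3 v(x) φ(x) dx = 369/10.
LHS − RHS = 27/2 ≠ 0, so the identity fails.
(For a valid weak derivative the identity must hold for EVERY test function, in particular this one. The failure shows v is NOT the weak derivative of u.)
Correct weak derivative would be u'(x) = -6*x**2 + 2*x + 2.


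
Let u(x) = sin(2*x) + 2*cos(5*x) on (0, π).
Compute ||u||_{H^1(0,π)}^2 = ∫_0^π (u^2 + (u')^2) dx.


||u||_{H^1(0,π)}^2 = -416/21 + 109*π/2

u'(x) = -10*sin(5*x) + 2*cos(2*x).
Expand u² and (u')² and integrate term by term on (0, π), using: for integers n ≥ 1, ∫_0^π sin²(nx) dx = ∫_0^π cos²(nx) dx = π/2; for n ≠ n', ∫_0^π sin(nx)sin(n'x) dx = ∫_0^π cos(nx)cos(n'x) dx = 0; and by product-to-sum, ∫_0^π sin(nx)cos(n'x) dx = ½∫_0^π [sin((n+n')x) + sin((n−n')x)] dx, which is 0 when n+n' is even and 2n/(n²−n'²) when n+n' is odd (it need not vanish on (0, π)).
  u² squared terms: (2)²·∫cos(5x)² dx = 4·π/2 = 2*π;  (1)²·∫sin(2x)² dx = 1·π/2 = π/2.
  u² cross terms: 2·(2)·(1)·∫cos(5x)·sin(2x) dx = 4·(-4/21) = -16/21.
  So ∫_0^π u² dx = 2*π + π/2 − 16/21 = -16/21 + 5*π/2.
  (u')² squared terms: (-10)²·∫sin(5x)² dx = 100·π/2 = 50*π;  (2)²·∫cos(2x)² dx = 4·π/2 = 2*π.
  (u')² cross terms: 2·(-10)·(2)·∫sin(5x)·cos(2x) dx = -40·(10/21) = -400/21.
  So ∫_0^π (u')² dx = 50*π + 2*π − 400/21 = -400/21 + 52*π.
||u||_{H^1}^2 = (-16/21 + 5*π/2) + (-400/21 + 52*π) = -416/21 + 109*π/2.


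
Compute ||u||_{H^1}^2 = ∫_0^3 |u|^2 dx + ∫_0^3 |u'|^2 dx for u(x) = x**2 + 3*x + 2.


||u||_{H^1}^2 = 4701/10

The H^1 norm (squared) on an interval (0, L) is
  ||u||_{H^1}^2 = ∫_0^L u(x)^2 dx + ∫_0^L u'(x)^2 dx.
Compute u'(x) = 2*x + 3.
Then u(x)^2 = x**4 + 6*x**3 + 13*x**2 + 12*x + 4 and u'(x)^2 = 4*x**2 + 12*x + 9.
Integrate each monomial from 0 to 3 using ∫_0^3 c·x^n dx = c·3^(n+1)/(n+1):
  ∫_0^3 u(x)^2 dx = ∫_0^3 (x^4 + 6*x^3 + 13*x^2 + 12*x + 4) dx. Term by term:
    ∫_0^3 x^4 dx = 243/5;  ∫_0^3 6*x^3 dx = 243/2;  ∫_0^3 13*x^2 dx = 117;
    ∫_0^3 12*x dx = 54;  ∫_0^3 4 dx = 12.
  Sum: 243/5 + 243/2 + 117 + 54 + 12 = 3531/10.
  ∫_0^3 u'(x)^2 dx = ∫_0^3 (4*x^2 + 12*x + 9) dx. Term by term:
    ∫_0^3 4*x^2 dx = 36;  ∫_0^3 12*x dx = 54;  ∫_0^3 9 dx = 27.
  Sum: 36 + 54 + 27 = 117.
Adding: ||u||_{H^1}^2 = 3531/10 + 117 = 4701/10.


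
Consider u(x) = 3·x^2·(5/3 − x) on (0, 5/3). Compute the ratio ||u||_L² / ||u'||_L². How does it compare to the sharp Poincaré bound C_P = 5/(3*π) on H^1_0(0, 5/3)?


||u||_L² / ||u'||_L² = 5*sqrt(14)/42 < C_P = 5/(3*π).

u(x) = 3·x^2·(5/3 − x), so u'(x) = x*(10 - 9*x).
u(x) = 3·x^2·(5/3 − x) vanishes at x = 0 and x = 5/3, so u ∈ H^1_0(0, 5/3). Differentiate via the product rule and integrate the resulting polynomials term by term.
  ∫_0^5/3 u² dx = ∫_0^5/3 (9*x^6 - 30*x^5 + 25*x^4) dx. Term by term:
    ∫_0^5/3 9*x^6 dx = 78125/1701;  ∫_0^5/3 -30*x^5 dx = -78125/729;  ∫_0^5/3 25*x^4 dx = 15625/243.
  Sum: 78125/1701 − 78125/729 + 15625/243 = 15625/5103.
  ∫_0^5/3 (u')² dx = ∫_0^5/3 (81*x^4 - 180*x^3 + 100*x^2) dx. Term by term:
    ∫_0^5/3 81*x^4 dx = 625/3;  ∫_0^5/3 -180*x^3 dx = -3125/9;  ∫_0^5/3 100*x^2 dx = 12500/81.
  Sum: 625/3 − 3125/9 + 12500/81 = 1250/81.
∫_0^5/3 u² dx = 15625/5103, so ||u||_L² = 125*sqrt(7)/189.
∫_0^5/3 (u')² dx = 1250/81, so ||u'||_L² = 25*sqrt(2)/9.
Ratio ||u||_L² / ||u'||_L² = 5*sqrt(14)/42.
Sharp Poincaré constant on H^1_0(0, 5/3) is C_P = L/π = 5/(3*π), achieved by sin(3*π/5·x).
A polynomial bump cannot attain the sharp Poincaré constant (only the first sine eigenfunction does), so the ratio is strictly less than C_P, consistent with ||u||_L² ≤ C_P ||u'||_L².


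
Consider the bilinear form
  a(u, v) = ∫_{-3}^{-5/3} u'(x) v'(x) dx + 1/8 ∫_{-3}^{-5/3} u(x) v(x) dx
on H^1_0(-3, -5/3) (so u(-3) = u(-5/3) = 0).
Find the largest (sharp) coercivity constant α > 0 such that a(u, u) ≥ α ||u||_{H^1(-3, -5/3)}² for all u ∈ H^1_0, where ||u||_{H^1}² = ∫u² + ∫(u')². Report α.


α = (2 + 9*π^2)/(16 + 9*π^2)

Coercivity of a(·,·) on H^1_0(-3, -5/3) means a(u, u) ≥ α ||u||_{H^1}² for every u ∈ H^1_0.
The interval has length L = 4/3, and Poincaré/coercivity depend only on L. Here a(u, u) = ∫(u')² + (1/8)·∫u².
Here 0 < c = 1/8 < 1. The condition a(u,u) ≥ α||u||_{H^1}² reads (1−α)∫(u')² ≥ (α−c)∫u². Any admissible α is ≤ 1 (rapidly oscillating u have ∫u²/∫(u')² → 0), and α = 1 would force 0 ≥ (1−c)∫u², impossible since c < 1; so 1−α > 0. By the sharp Poincaré inequality on H^1_0 of an interval of length L, ∫(u')² ≥ (π/L)²∫u² with equality for the first sine mode sin(π(x−x₀)/L) (x₀ the left endpoint), so the inequality holds for all u iff (1−α)(π/L)² ≥ α − c, i.e. α ≤ ((π/L)² + c)/((π/L)² + 1) = (1 + c(L/π)²)/(1 + (L/π)²). With (π/L)² = 9*π^2/16 and c = 1/8, the largest admissible constant is α = ((π/L)² + c)/((π/L)² + 1).
Simplifying, α = (2 + 9*π^2)/(16 + 9*π^2).


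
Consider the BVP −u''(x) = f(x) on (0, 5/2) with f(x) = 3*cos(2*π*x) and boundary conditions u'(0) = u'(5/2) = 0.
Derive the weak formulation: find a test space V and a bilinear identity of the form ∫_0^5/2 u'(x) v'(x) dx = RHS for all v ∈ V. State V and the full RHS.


V = H^1(0, 5/2) (no boundary constraint on v; u is determined up to an additive constant); weak form: ∫_0^5/2 u'v' dx = ∫_0^5/2 (3*cos(2*π*x)) v dx for all v ∈ V.

Multiply both sides by a test function v and integrate from 0 to 5/2:
  ∫_0^5/2 −u''(x) v(x) dx = ∫_0^5/2 f(x) v(x) dx.
Integrate the LHS by parts once:
  ∫_0^5/2 −u'' v dx = −[u'(x) v(x)]_0^5/2 + ∫_0^5/2 u'(x) v'(x) dx.
Thus ∫_0^5/2 u'(x) v'(x) dx = ∫_0^5/2 f(x) v(x) dx + [u'(x) v(x)]_0^5/2.
Choose V so that boundary terms are either known or forced to vanish.
u has homogeneous Neumann: u'(0) = u'(5/2) = 0. So [u' v]_0^5/2 = 0·v(5/2) − 0·v(0) = 0 for any v; take V = H^1(0, 5/2).
Weak formulation: find u (satisfying any essential BC) such that ∫_0^5/2 u'(x) v'(x) dx = ∫_0^5/2 f v dx for all v ∈ V (homogeneous Neumann, so boundary terms vanish).
Substituting f(x) = 3*cos(2*π*x), the right-hand side is ∫_0^5/2 (3*cos(2*π*x)) v dx.
Compatibility check (pure Neumann): taking v ≡ 1 ∈ V gives 0 = ∫_0^5/2 f dx + (0) − (0), i.e. ∫_0^5/2 f dx must equal u'(0) − u'(5/2) = 0. Indeed ∫_0^5/2 (3*cos(2*π*x)) dx = 0, so the data are compatible. The solution is then unique only up to an additive constant (fix it e.g. by requiring ∫_0^5/2 u dx = 0).


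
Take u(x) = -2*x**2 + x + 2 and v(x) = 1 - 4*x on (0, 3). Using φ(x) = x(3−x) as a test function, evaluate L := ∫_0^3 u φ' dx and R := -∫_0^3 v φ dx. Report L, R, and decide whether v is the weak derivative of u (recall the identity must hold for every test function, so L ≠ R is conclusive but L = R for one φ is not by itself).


LHS = 45/2, RHS = 45/2. Yes, v = u' weakly.

u(x) = -2*x**2 + x + 2, classical derivative u'(x) = 1 - 4*x.
φ(x) = x(3−x), so φ'(x) = 3 - 2*x.
Note φ(0) = φ(3) = 0, so the boundary term u·φ vanishes.
LHS = ∫_0^3 u(x) φ'(x) dx = ∫_0^3 (4*x^3 - 8*x^2 - x + 6) dx. Term by term:
  ∫_0^3 4*x^3 dx = 81;  ∫_0^3 -8*x^2 dx = -72;  ∫_0^3 -x dx = -9/2;
  ∫_0^3 6 dx = 18.
Sum: 81 − 72 − 9/2 + 18 = 45/2.
So LHS = 45/2.
∫_0^3 v(x) φ(x) dx = ∫_0^3 (4*x^3 - 13*x^2 + 3*x) dx. Term by term:
  ∫_0^3 4*x^3 dx = 81;  ∫_0^3 -13*x^2 dx = -117;  ∫_0^3 3*x dx = 27/2.
Sum: 81 − 117 + 27/2 = -45/2.
So RHS = -∫_0^3 v(x) φ(x) dx = 45/2.
LHS = RHS, so the identity holds for this test φ.
Moreover u is smooth here and v(x) = u'(x) = 1 - 4*x pointwise, so the identity holds for every test function. Hence v is the weak derivative of u.


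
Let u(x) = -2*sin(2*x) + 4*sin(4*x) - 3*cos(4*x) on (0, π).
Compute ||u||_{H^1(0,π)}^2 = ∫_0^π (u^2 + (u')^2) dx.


||u||_{H^1(0,π)}^2 = 445*π/2

u'(x) = 12*sin(4*x) - 4*cos(2*x) + 16*cos(4*x).
Expand u² and (u')² and integrate term by term on (0, π), using: for integers n ≥ 1, ∫_0^π sin²(nx) dx = ∫_0^π cos²(nx) dx = π/2; for n ≠ n', ∫_0^π sin(nx)sin(n'x) dx = ∫_0^π cos(nx)cos(n'x) dx = 0; and by product-to-sum, ∫_0^π sin(nx)cos(n'x) dx = ½∫_0^π [sin((n+n')x) + sin((n−n')x)] dx, which is 0 when n+n' is even and 2n/(n²−n'²) when n+n' is odd (it need not vanish on (0, π)).
  u² squared terms: (-3)²·∫cos(4x)² dx = 9·π/2 = 9*π/2;  (-2)²·∫sin(2x)² dx = 4·π/2 = 2*π;  (4)²·∫sin(4x)² dx = 16·π/2 = 8*π.
  u² cross terms: 2·(-3)·(-2)·∫cos(4x)·sin(2x) dx = 12·(0) = 0;  2·(-3)·(4)·∫cos(4x)·sin(4x) dx = -24·(0) = 0;  2·(-2)·(4)·∫sin(2x)·sin(4x) dx = -16·(0) = 0.
  So ∫_0^π u² dx = 9*π/2 + 2*π + 8*π + 0 + 0 + 0 = 29*π/2.
  (u')² squared terms: (-4)²·∫cos(2x)² dx = 16·π/2 = 8*π;  (12)²·∫sin(4x)² dx = 144·π/2 = 72*π;  (16)²·∫cos(4x)² dx = 256·π/2 = 128*π.
  (u')² cross terms: 2·(-4)·(12)·∫cos(2x)·sin(4x) dx = -96·(0) = 0;  2·(-4)·(16)·∫cos(2x)·cos(4x) dx = -128·(0) = 0;  2·(12)·(16)·∫sin(4x)·cos(4x) dx = 384·(0) = 0.
  So ∫_0^π (u')² dx = 8*π + 72*π + 128*π + 0 + 0 + 0 = 208*π.
||u||_{H^1}^2 = (29*π/2) + (208*π) = 445*π/2.


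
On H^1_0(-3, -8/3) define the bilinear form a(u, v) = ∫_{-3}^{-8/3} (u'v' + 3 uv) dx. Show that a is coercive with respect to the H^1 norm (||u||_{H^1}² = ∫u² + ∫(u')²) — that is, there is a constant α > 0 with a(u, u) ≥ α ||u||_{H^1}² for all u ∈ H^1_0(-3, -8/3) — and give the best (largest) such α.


α = 1

Coercivity of a(·,·) on H^1_0(-3, -8/3) means a(u, u) ≥ α ||u||_{H^1}² for every u ∈ H^1_0.
The interval has length L = 1/3, and Poincaré/coercivity depend only on L. Here a(u, u) = ∫(u')² + (3)·∫u².
Here c = 3 ≥ 1, so a(u,u) = ∫(u')² + c∫u² ≥ ∫(u')² + ∫u² = ||u||_{H^1}², i.e. α = 1 works. No larger α is possible: a(u,u) ≥ α||u||_{H^1}² means (1−α)∫(u')² ≥ (α−c)∫u², and for the modes u_n = sin(nπ(x−x₀)/L) (x₀ the left endpoint) one has ∫u_n²/∫(u_n')² = (L/(nπ))² → 0, so a(u_n,u_n)/||u_n||_{H^1}² → 1. Hence the optimal constant is α = 1.
Therefore α = 1.


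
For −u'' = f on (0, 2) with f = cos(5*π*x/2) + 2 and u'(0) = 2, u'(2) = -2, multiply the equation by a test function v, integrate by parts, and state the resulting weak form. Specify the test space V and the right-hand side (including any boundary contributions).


V = H^1(0, 2) (v unrestricted at boundary; u is determined up to an additive constant); weak form: ∫_0^2 u'v' dx = ∫_0^2 (cos(5*π*x/2) + 2) v dx − 2·v(2) − 2·v(0) for all v ∈ V.

Multiply both sides by a test function v and integrate from 0 to 2:
  ∫_0^2 −u''(x) v(x) dx = ∫_0^2 f(x) v(x) dx.
Integrate the LHS by parts once:
  ∫_0^2 −u'' v dx = −[u'(x) v(x)]_0^2 + ∫_0^2 u'(x) v'(x) dx.
Thus ∫_0^2 u'(x) v'(x) dx = ∫_0^2 f(x) v(x) dx + [u'(x) v(x)]_0^2.
Choose V so that boundary terms are either known or forced to vanish.
u has inhomogeneous Neumann u'(0) = 2, u'(2) = -2. [u' v]_0^2 = (-2)·v(2) − (2)·v(0) = − 2·v(2) − 2·v(0). Take V = H^1(0, 2); boundary term becomes part of RHS.
Weak formulation: find u (satisfying any essential BC) such that ∫_0^2 u'(x) v'(x) dx = ∫_0^2 f v dx − 2·v(2) − 2·v(0) for all v ∈ V (Neumann data are natural BCs: they enter the RHS as boundary terms).
Substituting f(x) = cos(5*π*x/2) + 2, the right-hand side is ∫_0^2 (cos(5*π*x/2) + 2) v dx − 2·v(2) − 2·v(0).
Compatibility check (pure Neumann): taking v ≡ 1 ∈ V gives 0 = ∫_0^2 f dx + (-2) − (2), i.e. ∫_0^2 f dx must equal u'(0) − u'(2) = 4. Indeed ∫_0^2 (cos(5*π*x/2) + 2) dx = 4, so the data are compatible. The solution is then unique only up to an additive constant (fix it e.g. by requiring ∫_0^2 u dx = 0).


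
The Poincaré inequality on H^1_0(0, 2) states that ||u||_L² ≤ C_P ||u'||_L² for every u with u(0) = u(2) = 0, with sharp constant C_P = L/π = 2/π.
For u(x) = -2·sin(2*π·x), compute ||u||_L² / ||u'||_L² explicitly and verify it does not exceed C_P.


||u||_L² / ||u'||_L² = 1/(2*π) < C_P = 2/π.

u(x) = -2·sin(2*π·x), so u'(x) = -4*π*cos(2*π*x).
Writing u(x) = A·sin(kπx/L) with A = -2 and k = 4, use ∫_0^L sin²(kπx/L) dx = L/2 and ∫_0^L cos²(kπx/L) dx = L/2.
u² = 4·sin²(2*π·x) and (u')² = 16*π^2·cos²(2*π·x), and each of sin², cos² integrates to L/2 = 1 over (0, 2).
∫_0^2 u² dx = 4, so ||u||_L² = 2.
∫_0^2 (u')² dx = 16*π^2, so ||u'||_L² = 4*π.
Ratio ||u||_L² / ||u'||_L² = 1/(2*π).
Sharp Poincaré constant on H^1_0(0, 2) is C_P = L/π = 2/π, achieved by sin(π/2·x).
This is the k = 4 harmonic; the ratio L/(kπ) is strictly less than C_P = L/π, consistent with the sharp inequality ||u||_L² ≤ C_P ||u'||_L².


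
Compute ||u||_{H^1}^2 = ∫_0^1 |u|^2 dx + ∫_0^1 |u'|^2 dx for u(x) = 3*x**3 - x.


||u||_{H^1}^2 = 244/21

The H^1 norm (squared) on an interval (0, L) is
  ||u||_{H^1}^2 = ∫_0^L u(x)^2 dx + ∫_0^L u'(x)^2 dx.
Compute u'(x) = 9*x**2 - 1.
Then u(x)^2 = 9*x**6 - 6*x**4 + x**2 and u'(x)^2 = 81*x**4 - 18*x**2 + 1.
Integrate each monomial from 0 to 1 using ∫_0^1 c·x^n dx = c·1^(n+1)/(n+1):
  ∫_0^1 u(x)^2 dx = ∫_0^1 (9*x^6 - 6*x^4 + x^2) dx. Term by term:
    ∫_0^1 9*x^6 dx = 9/7;  ∫_0^1 -6*x^4 dx = -6/5;  ∫_0^1 x^2 dx = 1/3.
  Sum: 9/7 − 6/5 + 1/3 = 44/105.
  ∫_0^1 u'(x)^2 dx = ∫_0^1 (81*x^4 - 18*x^2 + 1) dx. Term by term:
    ∫_0^1 81*x^4 dx = 81/5;  ∫_0^1 -18*x^2 dx = -6;  ∫_0^1 1 dx = 1.
  Sum: 81/5 − 6 + 1 = 56/5.
Adding: ||u||_{H^1}^2 = 44/105 + 56/5 = 244/21.


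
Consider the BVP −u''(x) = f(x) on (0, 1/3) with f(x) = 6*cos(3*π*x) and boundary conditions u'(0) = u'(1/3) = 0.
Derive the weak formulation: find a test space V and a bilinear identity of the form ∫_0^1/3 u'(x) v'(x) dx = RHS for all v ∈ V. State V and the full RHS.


V = H^1(0, 1/3) (no boundary constraint on v; u is determined up to an additive constant); weak form: ∫_0^1/3 u'v' dx = ∫_0^1/3 (6*cos(3*π*x)) v dx for all v ∈ V.

Multiply both sides by a test function v and integrate from 0 to 1/3:
  ∫_0^1/3 −u''(x) v(x) dx = ∫_0^1/3 f(x) v(x) dx.
Integrate the LHS by parts once:
  ∫_0^1/3 −u'' v dx = −[u'(x) v(x)]_0^1/3 + ∫_0^1/3 u'(x) v'(x) dx.
Thus ∫_0^1/3 u'(x) v'(x) dx = ∫_0^1/3 f(x) v(x) dx + [u'(x) v(x)]_0^1/3.
Choose V so that boundary terms are either known or forced to vanish.
u has homogeneous Neumann: u'(0) = u'(1/3) = 0. So [u' v]_0^1/3 = 0·v(1/3) − 0·v(0) = 0 for any v; take V = H^1(0, 1/3).
Weak formulation: find u (satisfying any essential BC) such that ∫_0^1/3 u'(x) v'(x) dx = ∫_0^1/3 f v dx for all v ∈ V (homogeneous Neumann, so boundary terms vanish).
Substituting f(x) = 6*cos(3*π*x), the right-hand side is ∫_0^1/3 (6*cos(3*π*x)) v dx.
Compatibility check (pure Neumann): taking v ≡ 1 ∈ V gives 0 = ∫_0^1/3 f dx + (0) − (0), i.e. ∫_0^1/3 f dx must equal u'(0) − u'(1/3) = 0. Indeed ∫_0^1/3 (6*cos(3*π*x)) dx = 0, so the data are compatible. The solution is then unique only up to an additive constant (fix it e.g. by requiring ∫_0^1/3 u dx = 0).


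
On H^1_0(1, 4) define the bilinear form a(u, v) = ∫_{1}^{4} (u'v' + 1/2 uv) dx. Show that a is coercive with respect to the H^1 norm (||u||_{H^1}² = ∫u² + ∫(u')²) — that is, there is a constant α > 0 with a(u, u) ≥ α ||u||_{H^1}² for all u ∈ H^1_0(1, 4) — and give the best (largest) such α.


α = (9/2 + π^2)/(9 + π^2)

Coercivity of a(·,·) on H^1_0(1, 4) means a(u, u) ≥ α ||u||_{H^1}² for every u ∈ H^1_0.
The interval has length L = 3, and Poincaré/coercivity depend only on L. Here a(u, u) = ∫(u')² + (1/2)·∫u².
Here 0 < c = 1/2 < 1. The condition a(u,u) ≥ α||u||_{H^1}² reads (1−α)∫(u')² ≥ (α−c)∫u². Any admissible α is ≤ 1 (rapidly oscillating u have ∫u²/∫(u')² → 0), and α = 1 would force 0 ≥ (1−c)∫u², impossible since c < 1; so 1−α > 0. By the sharp Poincaré inequality on H^1_0 of an interval of length L, ∫(u')² ≥ (π/L)²∫u² with equality for the first sine mode sin(π(x−x₀)/L) (x₀ the left endpoint), so the inequality holds for all u iff (1−α)(π/L)² ≥ α − c, i.e. α ≤ ((π/L)² + c)/((π/L)² + 1) = (1 + c(L/π)²)/(1 + (L/π)²). With (π/L)² = π^2/9 and c = 1/2, the largest admissible constant is α = ((π/L)² + c)/((π/L)² + 1).
Simplifying, α = (9/2 + π^2)/(9 + π^2).


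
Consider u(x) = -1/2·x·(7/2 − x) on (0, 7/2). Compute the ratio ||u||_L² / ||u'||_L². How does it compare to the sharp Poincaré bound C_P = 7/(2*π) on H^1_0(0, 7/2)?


||u||_L² / ||u'||_L² = 7*sqrt(10)/20 < C_P = 7/(2*π).

u(x) = -1/2·x·(7/2 − x), so u'(x) = x - 7/4.
u(x) = -1/2·x·(7/2 − x) vanishes at x = 0 and x = 7/2, so u ∈ H^1_0(0, 7/2). Differentiate via the product rule and integrate the resulting polynomials term by term.
  ∫_0^7/2 u² dx = ∫_0^7/2 (x^4/4 - 7*x^3/4 + 49*x^2/16) dx. Term by term:
    ∫_0^7/2 x^4/4 dx = 16807/640;  ∫_0^7/2 -7*x^3/4 dx = -16807/256;  ∫_0^7/2 49*x^2/16 dx = 16807/384.
  Sum: 16807/640 − 16807/256 + 16807/384 = 16807/3840.
  ∫_0^7/2 (u')² dx = ∫_0^7/2 (x^2 - 7*x/2 + 49/16) dx. Term by term:
    ∫_0^7/2 x^2 dx = 343/24;  ∫_0^7/2 -7*x/2 dx = -343/16;  ∫_0^7/2 49/16 dx = 343/32.
  Sum: 343/24 − 343/16 + 343/32 = 343/96.
∫_0^7/2 u² dx = 16807/3840, so ||u||_L² = 49*sqrt(105)/240.
∫_0^7/2 (u')² dx = 343/96, so ||u'||_L² = 7*sqrt(42)/24.
Ratio ||u||_L² / ||u'||_L² = 7*sqrt(10)/20.
Sharp Poincaré constant on H^1_0(0, 7/2) is C_P = L/π = 7/(2*π), achieved by sin(2*π/7·x).
A polynomial bump cannot attain the sharp Poincaré constant (only the first sine eigenfunction does), so the ratio is strictly less than C_P, consistent with ||u||_L² ≤ C_P ||u'||_L².


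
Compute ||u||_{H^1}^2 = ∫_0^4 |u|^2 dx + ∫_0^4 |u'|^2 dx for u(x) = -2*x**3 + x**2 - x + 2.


||u||_{H^1}^2 = 1391924/105

The H^1 norm (squared) on an interval (0, L) is
  ||u||_{H^1}^2 = ∫_0^L u(x)^2 dx + ∫_0^L u'(x)^2 dx.
Compute u'(x) = -6*x**2 + 2*x - 1.
Then u(x)^2 = 4*x**6 - 4*x**5 + 5*x**4 - 10*x**3 + 5*x**2 - 4*x + 4 and u'(x)^2 = 36*x**4 - 24*x**3 + 16*x**2 - 4*x + 1.
Integrate each monomial from 0 to 4 using ∫_0^4 c·x^n dx = c·4^(n+1)/(n+1):
  ∫_0^4 u(x)^2 dx = ∫_0^4 (4*x^6 - 4*x^5 + 5*x^4 - 10*x^3 + 5*x^2 - 4*x + 4) dx. Term by term:
    ∫_0^4 4*x^6 dx = 65536/7;  ∫_0^4 -4*x^5 dx = -8192/3;  ∫_0^4 5*x^4 dx = 1024;
    ∫_0^4 -10*x^3 dx = -640;  ∫_0^4 5*x^2 dx = 320/3;  ∫_0^4 -4*x dx = -32;
    ∫_0^4 4 dx = 16.
  Sum: 65536/7 − 8192/3 + 1024 − 640 + 320/3 − 32 + 16 = 49744/7.
  ∫_0^4 u'(x)^2 dx = ∫_0^4 (36*x^4 - 24*x^3 + 16*x^2 - 4*x + 1) dx. Term by term:
    ∫_0^4 36*x^4 dx = 36864/5;  ∫_0^4 -24*x^3 dx = -1536;  ∫_0^4 16*x^2 dx = 1024/3;
    ∫_0^4 -4*x dx = -32;  ∫_0^4 1 dx = 4.
  Sum: 36864/5 − 1536 + 1024/3 − 32 + 4 = 92252/15.
Adding: ||u||_{H^1}^2 = 49744/7 + 92252/15 = 1391924/105.


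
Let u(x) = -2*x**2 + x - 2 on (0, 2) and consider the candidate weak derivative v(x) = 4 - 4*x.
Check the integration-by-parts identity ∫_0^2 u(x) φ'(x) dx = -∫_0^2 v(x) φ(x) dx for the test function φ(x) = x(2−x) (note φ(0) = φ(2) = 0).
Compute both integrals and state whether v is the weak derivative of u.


LHS = 4, RHS = 0. No, v is not the weak derivative of u.

u(x) = -2*x**2 + x - 2, classical derivative u'(x) = 1 - 4*x.
φ(x) = x(2−x), so φ'(x) = 2 - 2*x.
Note φ(0) = φ(2) = 0, so the boundary term u·φ vanishes.
LHS = ∫_0^2 u(x) φ'(x) dx = ∫_0^2 (4*x^3 - 6*x^2 + 6*x - 4) dx. Term by term:
  ∫_0^2 4*x^3 dx = 16;  ∫_0^2 -6*x^2 dx = -16;  ∫_0^2 6*x dx = 12;
  ∫_0^2 -4 dx = -8.
Sum: 16 − 16 + 12 − 8 = 4.
So LHS = 4.
∫_0^2 v(x) φ(x) dx = ∫_0^2 (4*x^3 - 12*x^2 + 8*x) dx. Term by term:
  ∫_0^2 4*x^3 dx = 16;  ∫_0^2 -12*x^2 dx = -32;  ∫_0^2 8*x dx = 16.
Sum: 16 − 32 + 16 = 0.
So RHS = -∫_0^2 v(x) φ(x) dx = 0.
LHS − RHS = 4 ≠ 0, so the identity fails.
(For a valid weak derivative the identity must hold for EVERY test function, in particular this one. The failure shows v is NOT the weak derivative of u.)
Correct weak derivative would be u'(x) = 1 - 4*x.


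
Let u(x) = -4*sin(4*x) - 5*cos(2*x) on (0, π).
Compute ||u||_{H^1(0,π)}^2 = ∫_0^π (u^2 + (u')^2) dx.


||u||_{H^1(0,π)}^2 = 397*π/2

u'(x) = 10*sin(2*x) - 16*cos(4*x).
Expand u² and (u')² and integrate term by term on (0, π), using: for integers n ≥ 1, ∫_0^π sin²(nx) dx = ∫_0^π cos²(nx) dx = π/2; for n ≠ n', ∫_0^π sin(nx)sin(n'x) dx = ∫_0^π cos(nx)cos(n'x) dx = 0; and by product-to-sum, ∫_0^π sin(nx)cos(n'x) dx = ½∫_0^π [sin((n+n')x) + sin((n−n')x)] dx, which is 0 when n+n' is even and 2n/(n²−n'²) when n+n' is odd (it need not vanish on (0, π)).
  u² squared terms: (-5)²·∫cos(2x)² dx = 25·π/2 = 25*π/2;  (-4)²·∫sin(4x)² dx = 16·π/2 = 8*π.
  u² cross terms: 2·(-5)·(-4)·∫cos(2x)·sin(4x) dx = 40·(0) = 0.
  So ∫_0^π u² dx = 25*π/2 + 8*π + 0 = 41*π/2.
  (u')² squared terms: (-16)²·∫cos(4x)² dx = 256·π/2 = 128*π;  (10)²·∫sin(2x)² dx = 100·π/2 = 50*π.
  (u')² cross terms: 2·(-16)·(10)·∫cos(4x)·sin(2x) dx = -320·(0) = 0.
  So ∫_0^π (u')² dx = 128*π + 50*π + 0 = 178*π.
||u||_{H^1}^2 = (41*π/2) + (178*π) = 397*π/2.


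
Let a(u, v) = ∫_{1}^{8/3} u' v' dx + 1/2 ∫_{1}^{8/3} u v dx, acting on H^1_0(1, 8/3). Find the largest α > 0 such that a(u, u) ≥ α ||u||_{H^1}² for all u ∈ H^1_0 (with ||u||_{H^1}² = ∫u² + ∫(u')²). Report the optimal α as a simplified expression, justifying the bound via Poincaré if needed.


α = (25 + 18*π^2)/(2*(25 + 9*π^2))

Coercivity of a(·,·) on H^1_0(1, 8/3) means a(u, u) ≥ α ||u||_{H^1}² for every u ∈ H^1_0.
The interval has length L = 5/3, and Poincaré/coercivity depend only on L. Here a(u, u) = ∫(u')² + (1/2)·∫u².
Here 0 < c = 1/2 < 1. The condition a(u,u) ≥ α||u||_{H^1}² reads (1−α)∫(u')² ≥ (α−c)∫u². Any admissible α is ≤ 1 (rapidly oscillating u have ∫u²/∫(u')² → 0), and α = 1 would force 0 ≥ (1−c)∫u², impossible since c < 1; so 1−α > 0. By the sharp Poincaré inequality on H^1_0 of an interval of length L, ∫(u')² ≥ (π/L)²∫u² with equality for the first sine mode sin(π(x−x₀)/L) (x₀ the left endpoint), so the inequality holds for all u iff (1−α)(π/L)² ≥ α − c, i.e. α ≤ ((π/L)² + c)/((π/L)² + 1) = (1 + c(L/π)²)/(1 + (L/π)²). With (π/L)² = 9*π^2/25 and c = 1/2, the largest admissible constant is α = ((π/L)² + c)/((π/L)² + 1).
Simplifying, α = (25 + 18*π^2)/(2*(25 + 9*π^2)).


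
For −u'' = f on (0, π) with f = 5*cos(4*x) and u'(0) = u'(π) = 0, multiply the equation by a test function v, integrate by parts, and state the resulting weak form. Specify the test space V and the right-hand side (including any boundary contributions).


V = H^1(0, π) (no boundary constraint on v; u is determined up to an additive constant); weak form: ∫_0^π u'v' dx = ∫_0^π (5*cos(4*x)) v dx for all v ∈ V.

Multiply both sides by a test function v and integrate from 0 to π:
  ∫_0^π −u''(x) v(x) dx = ∫_0^π f(x) v(x) dx.
Integrate the LHS by parts once:
  ∫_0^π −u'' v dx = −[u'(x) v(x)]_0^π + ∫_0^π u'(x) v'(x) dx.
Thus ∫_0^π u'(x) v'(x) dx = ∫_0^π f(x) v(x) dx + [u'(x) v(x)]_0^π.
Choose V so that boundary terms are either known or forced to vanish.
u has homogeneous Neumann: u'(0) = u'(π) = 0. So [u' v]_0^π = 0·v(π) − 0·v(0) = 0 for any v; take V = H^1(0, π).
Weak formulation: find u (satisfying any essential BC) such that ∫_0^π u'(x) v'(x) dx = ∫_0^π f v dx for all v ∈ V (homogeneous Neumann, so boundary terms vanish).
Substituting f(x) = 5*cos(4*x), the right-hand side is ∫_0^π (5*cos(4*x)) v dx.
Compatibility check (pure Neumann): taking v ≡ 1 ∈ V gives 0 = ∫_0^π f dx + (0) − (0), i.e. ∫_0^π f dx must equal u'(0) − u'(π) = 0. Indeed ∫_0^π (5*cos(4*x)) dx = 0, so the data are compatible. The solution is then unique only up to an additive constant (fix it e.g. by requiring ∫_0^π u dx = 0).


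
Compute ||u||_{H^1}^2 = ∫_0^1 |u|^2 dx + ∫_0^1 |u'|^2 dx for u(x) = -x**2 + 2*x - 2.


||u||_{H^1}^2 = 16/5

The H^1 norm (squared) on an interval (0, L) is
  ||u||_{H^1}^2 = ∫_0^L u(x)^2 dx + ∫_0^L u'(x)^2 dx.
Compute u'(x) = 2 - 2*x.
Then u(x)^2 = x**4 - 4*x**3 + 8*x**2 - 8*x + 4 and u'(x)^2 = 4*x**2 - 8*x + 4.
Integrate each monomial from 0 to 1 using ∫_0^1 c·x^n dx = c·1^(n+1)/(n+1):
  ∫_0^1 u(x)^2 dx = ∫_0^1 (x^4 - 4*x^3 + 8*x^2 - 8*x + 4) dx. Term by term:
    ∫_0^1 x^4 dx = 1/5;  ∫_0^1 -4*x^3 dx = -1;  ∫_0^1 8*x^2 dx = 8/3;
    ∫_0^1 -8*x dx = -4;  ∫_0^1 4 dx = 4.
  Sum: 1/5 − 1 + 8/3 − 4 + 4 = 28/15.
  ∫_0^1 u'(x)^2 dx = ∫_0^1 (4*x^2 - 8*x + 4) dx. Term by term:
    ∫_0^1 4*x^2 dx = 4/3;  ∫_0^1 -8*x dx = -4;  ∫_0^1 4 dx = 4.
  Sum: 4/3 − 4 + 4 = 4/3.
Adding: ||u||_{H^1}^2 = 28/15 + 4/3 = 16/5.


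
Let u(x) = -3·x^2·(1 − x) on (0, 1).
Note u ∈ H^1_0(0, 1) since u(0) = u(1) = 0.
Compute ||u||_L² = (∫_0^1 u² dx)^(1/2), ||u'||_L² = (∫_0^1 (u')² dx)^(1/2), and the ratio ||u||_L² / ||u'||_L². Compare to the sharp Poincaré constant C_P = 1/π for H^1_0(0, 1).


||u||_L² / ||u'||_L² = sqrt(14)/14 < C_P = 1/π.

u(x) = -3·x^2·(1 − x), so u'(x) = 3*x*(3*x - 2).
u(x) = -3·x^2·(1 − x) vanishes at x = 0 and x = 1, so u ∈ H^1_0(0, 1). Differentiate via the product rule and integrate the resulting polynomials term by term.
  ∫_0^1 u² dx = ∫_0^1 (9*x^6 - 18*x^5 + 9*x^4) dx. Term by term:
    ∫_0^1 9*x^6 dx = 9/7;  ∫_0^1 -18*x^5 dx = -3;  ∫_0^1 9*x^4 dx = 9/5.
  Sum: 9/7 − 3 + 9/5 = 3/35.
  ∫_0^1 (u')² dx = ∫_0^1 (81*x^4 - 108*x^3 + 36*x^2) dx. Term by term:
    ∫_0^1 81*x^4 dx = 81/5;  ∫_0^1 -108*x^3 dx = -27;  ∫_0^1 36*x^2 dx = 12.
  Sum: 81/5 − 27 + 12 = 6/5.
∫_0^1 u² dx = 3/35, so ||u||_L² = sqrt(105)/35.
∫_0^1 (u')² dx = 6/5, so ||u'||_L² = sqrt(30)/5.
Ratio ||u||_L² / ||u'||_L² = sqrt(14)/14.
Sharp Poincaré constant on H^1_0(0, 1) is C_P = L/π = 1/π, achieved by sin(π·x).
A polynomial bump cannot attain the sharp Poincaré constant (only the first sine eigenfunction does), so the ratio is strictly less than C_P, consistent with ||u||_L² ≤ C_P ||u'||_L².


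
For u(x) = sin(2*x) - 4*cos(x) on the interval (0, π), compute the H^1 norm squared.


||u||_{H^1(0,π)}^2 = -64/3 + 37*π/2

u'(x) = 4*sin(x) + 2*cos(2*x).
Expand u² and (u')² and integrate term by term on (0, π), using: for integers n ≥ 1, ∫_0^π sin²(nx) dx = ∫_0^π cos²(nx) dx = π/2; for n ≠ n', ∫_0^π sin(nx)sin(n'x) dx = ∫_0^π cos(nx)cos(n'x) dx = 0; and by product-to-sum, ∫_0^π sin(nx)cos(n'x) dx = ½∫_0^π [sin((n+n')x) + sin((n−n')x)] dx, which is 0 when n+n' is even and 2n/(n²−n'²) when n+n' is odd (it need not vanish on (0, π)).
  u² squared terms: (-4)²·∫cos(x)² dx = 16·π/2 = 8*π;  (1)²·∫sin(2x)² dx = 1·π/2 = π/2.
  u² cross terms: 2·(-4)·(1)·∫cos(x)·sin(2x) dx = -8·(4/3) = -32/3.
  So ∫_0^π u² dx = 8*π + π/2 − 32/3 = -32/3 + 17*π/2.
  (u')² squared terms: (2)²·∫cos(2x)² dx = 4·π/2 = 2*π;  (4)²·∫sin(x)² dx = 16·π/2 = 8*π.
  (u')² cross terms: 2·(2)·(4)·∫cos(2x)·sin(x) dx = 16·(-2/3) = -32/3.
  So ∫_0^π (u')² dx = 2*π + 8*π − 32/3 = -32/3 + 10*π.
||u||_{H^1}^2 = (-32/3 + 17*π/2) + (-32/3 + 10*π) = -64/3 + 37*π/2.


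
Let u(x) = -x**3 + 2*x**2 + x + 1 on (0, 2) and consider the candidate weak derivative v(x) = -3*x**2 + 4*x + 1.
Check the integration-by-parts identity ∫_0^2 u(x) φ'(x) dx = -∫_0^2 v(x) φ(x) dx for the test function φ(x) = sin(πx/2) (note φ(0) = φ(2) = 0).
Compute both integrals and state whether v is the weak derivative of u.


LHS = -96/π^3 + 4/π, RHS = -96/π^3 + 4/π. Yes, v = u' weakly.

u(x) = -x**3 + 2*x**2 + x + 1, classical derivative u'(x) = -3*x**2 + 4*x + 1.
φ(x) = sin(πx/2), so φ'(x) = π*cos(π*x/2)/2.
Note φ(0) = φ(2) = 0, so the boundary term u·φ vanishes.
LHS = ∫_0^2 u(x) φ'(x) dx = ∫_0^2 (-π*x^3*cos(π*x/2)/2 + π*x^2*cos(π*x/2) + π*x*cos(π*x/2)/2 + π*cos(π*x/2)/2) dx. Term by term:
  ∫_0^2 π*cos(π*x/2)/2 dx = 0;  ∫_0^2 π*x^2*cos(π*x/2) dx = -16/π;  ∫_0^2 π*x*cos(π*x/2)/2 dx = -4/π;
  ∫_0^2 -π*x^3*cos(π*x/2)/2 dx = -96/π^3 + 24/π.
Sum: 0 − 16/π − 4/π + -96/π^3 + 24/π = -96/π^3 + 4/π.
So LHS = -96/π^3 + 4/π.
∫_0^2 v(x) φ(x) dx = ∫_0^2 (-3*x^2*sin(π*x/2) + 4*x*sin(π*x/2) + sin(π*x/2)) dx. Term by term:
  ∫_0^2 -3*x^2*sin(π*x/2) dx = -24/π + 96/π^3;  ∫_0^2 4*x*sin(π*x/2) dx = 16/π;  ∫_0^2 sin(π*x/2) dx = 4/π.
Sum: -24/π + 96/π^3 + 16/π + 4/π = -4/π + 96/π^3.
So RHS = -∫_0^2 v(x) φ(x) dx = -96/π^3 + 4/π.
LHS = RHS, so the identity holds for this test φ.
Moreover u is smooth here and v(x) = u'(x) = -3*x**2 + 4*x + 1 pointwise, so the identity holds for every test function. Hence v is the weak derivative of u.


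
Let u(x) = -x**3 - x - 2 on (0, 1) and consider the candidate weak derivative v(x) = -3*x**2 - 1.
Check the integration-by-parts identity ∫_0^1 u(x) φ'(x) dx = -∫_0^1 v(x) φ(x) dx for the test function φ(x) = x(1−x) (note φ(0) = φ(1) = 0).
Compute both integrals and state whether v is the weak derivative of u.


LHS = 19/60, RHS = 19/60. Yes, v = u' weakly.

u(x) = -x**3 - x - 2, classical derivative u'(x) = -3*x**2 - 1.
φ(x) = x(1−x), so φ'(x) = 1 - 2*x.
Note φ(0) = φ(1) = 0, so the boundary term u·φ vanishes.
LHS = ∫_0^1 u(x) φ'(x) dx = ∫_0^1 (2*x^4 - x^3 + 2*x^2 + 3*x - 2) dx. Term by term:
  ∫_0^1 2*x^4 dx = 2/5;  ∫_0^1 -x^3 dx = -1/4;  ∫_0^1 2*x^2 dx = 2/3;
  ∫_0^1 3*x dx = 3/2;  ∫_0^1 -2 dx = -2.
Sum: 2/5 − 1/4 + 2/3 + 3/2 − 2 = 19/60.
So LHS = 19/60.
∫_0^1 v(x) φ(x) dx = ∫_0^1 (3*x^4 - 3*x^3 + x^2 - x) dx. Term by term:
  ∫_0^1 3*x^4 dx = 3/5;  ∫_0^1 -3*x^3 dx = -3/4;  ∫_0^1 x^2 dx = 1/3;
  ∫_0^1 -x dx = -1/2.
Sum: 3/5 − 3/4 + 1/3 − 1/2 = -19/60.
So RHS = -∫_0^1 v(x) φ(x) dx = 19/60.
LHS = RHS, so the identity holds for this test φ.
Moreover u is smooth here and v(x) = u'(x) = -3*x**2 - 1 pointwise, so the identity holds for every test function. Hence v is the weak derivative of u.


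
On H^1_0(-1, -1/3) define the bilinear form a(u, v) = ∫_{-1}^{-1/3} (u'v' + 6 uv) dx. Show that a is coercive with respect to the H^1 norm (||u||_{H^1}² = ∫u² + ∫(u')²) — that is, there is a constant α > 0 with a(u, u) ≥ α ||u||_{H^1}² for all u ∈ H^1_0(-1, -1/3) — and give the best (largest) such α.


α = 1

Coercivity of a(·,·) on H^1_0(-1, -1/3) means a(u, u) ≥ α ||u||_{H^1}² for every u ∈ H^1_0.
The interval has length L = 2/3, and Poincaré/coercivity depend only on L. Here a(u, u) = ∫(u')² + (6)·∫u².
Here c = 6 ≥ 1, so a(u,u) = ∫(u')² + c∫u² ≥ ∫(u')² + ∫u² = ||u||_{H^1}², i.e. α = 1 works. No larger α is possible: a(u,u) ≥ α||u||_{H^1}² means (1−α)∫(u')² ≥ (α−c)∫u², and for the modes u_n = sin(nπ(x−x₀)/L) (x₀ the left endpoint) one has ∫u_n²/∫(u_n')² = (L/(nπ))² → 0, so a(u_n,u_n)/||u_n||_{H^1}² → 1. Hence the optimal constant is α = 1.
Therefore α = 1.


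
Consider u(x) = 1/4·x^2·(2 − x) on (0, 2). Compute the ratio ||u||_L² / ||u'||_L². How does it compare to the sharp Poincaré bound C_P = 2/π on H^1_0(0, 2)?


||u||_L² / ||u'||_L² = sqrt(14)/7 < C_P = 2/π.

u(x) = 1/4·x^2·(2 − x), so u'(x) = x*(4 - 3*x)/4.
u(x) = 1/4·x^2·(2 − x) vanishes at x = 0 and x = 2, so u ∈ H^1_0(0, 2). Differentiate via the product rule and integrate the resulting polynomials term by term.
  ∫_0^2 u² dx = ∫_0^2 (x^6/16 - x^5/4 + x^4/4) dx. Term by term:
    ∫_0^2 x^6/16 dx = 8/7;  ∫_0^2 -x^5/4 dx = -8/3;  ∫_0^2 x^4/4 dx = 8/5.
  Sum: 8/7 − 8/3 + 8/5 = 8/105.
  ∫_0^2 (u')² dx = ∫_0^2 (9*x^4/16 - 3*x^3/2 + x^2) dx. Term by term:
    ∫_0^2 9*x^4/16 dx = 18/5;  ∫_0^2 -3*x^3/2 dx = -6;  ∫_0^2 x^2 dx = 8/3.
  Sum: 18/5 − 6 + 8/3 = 4/15.
∫_0^2 u² dx = 8/105, so ||u||_L² = 2*sqrt(210)/105.
∫_0^2 (u')² dx = 4/15, so ||u'||_L² = 2*sqrt(15)/15.
Ratio ||u||_L² / ||u'||_L² = sqrt(14)/7.
Sharp Poincaré constant on H^1_0(0, 2) is C_P = L/π = 2/π, achieved by sin(π/2·x).
A polynomial bump cannot attain the sharp Poincaré constant (only the first sine eigenfunction does), so the ratio is strictly less than C_P, consistent with ||u||_L² ≤ C_P ||u'||_L².


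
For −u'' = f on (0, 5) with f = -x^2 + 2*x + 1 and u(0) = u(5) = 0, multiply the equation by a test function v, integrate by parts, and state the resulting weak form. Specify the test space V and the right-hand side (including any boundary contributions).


V = H^1_0(0, 5) (so v(0) = v(5) = 0); weak form: ∫_0^5 u'v' dx = ∫_0^5 (-x^2 + 2*x + 1) v dx for all v ∈ V.

Multiply both sides by a test function v and integrate from 0 to 5:
  ∫_0^5 −u''(x) v(x) dx = ∫_0^5 f(x) v(x) dx.
Integrate the LHS by parts once:
  ∫_0^5 −u'' v dx = −[u'(x) v(x)]_0^5 + ∫_0^5 u'(x) v'(x) dx.
Thus ∫_0^5 u'(x) v'(x) dx = ∫_0^5 f(x) v(x) dx + [u'(x) v(x)]_0^5.
Choose V so that boundary terms are either known or forced to vanish.
u is Dirichlet: u(0) = u(5) = 0. Let V = H^1_0(0, 5); then v(0) = v(5) = 0, and [u' v]_0^5 = 0.
Weak formulation: find u (satisfying any essential BC) such that ∫_0^5 u'(x) v'(x) dx = ∫_0^5 f v dx for all v ∈ V.
Substituting f(x) = -x^2 + 2*x + 1, the right-hand side is ∫_0^5 (-x^2 + 2*x + 1) v dx.


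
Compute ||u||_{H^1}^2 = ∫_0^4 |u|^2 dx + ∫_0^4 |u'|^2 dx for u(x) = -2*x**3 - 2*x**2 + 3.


||u||_{H^1}^2 = 534260/21

The H^1 norm (squared) on an interval (0, L) is
  ||u||_{H^1}^2 = ∫_0^L u(x)^2 dx + ∫_0^L u'(x)^2 dx.
Compute u'(x) = -6*x**2 - 4*x.
Then u(x)^2 = 4*x**6 + 8*x**5 + 4*x**4 - 12*x**3 - 12*x**2 + 9 and u'(x)^2 = 36*x**4 + 48*x**3 + 16*x**2.
Integrate each monomial from 0 to 4 using ∫_0^4 c·x^n dx = c·4^(n+1)/(n+1):
  ∫_0^4 u(x)^2 dx = ∫_0^4 (4*x^6 + 8*x^5 + 4*x^4 - 12*x^3 - 12*x^2 + 9) dx. Term by term:
    ∫_0^4 4*x^6 dx = 65536/7;  ∫_0^4 8*x^5 dx = 16384/3;  ∫_0^4 4*x^4 dx = 4096/5;
    ∫_0^4 -12*x^3 dx = -768;  ∫_0^4 -12*x^2 dx = -256;  ∫_0^4 9 dx = 36.
  Sum: 65536/7 + 16384/3 + 4096/5 − 768 − 256 + 36 = 1538756/105.
  ∫_0^4 u'(x)^2 dx = ∫_0^4 (36*x^4 + 48*x^3 + 16*x^2) dx. Term by term:
    ∫_0^4 36*x^4 dx = 36864/5;  ∫_0^4 48*x^3 dx = 3072;  ∫_0^4 16*x^2 dx = 1024/3.
  Sum: 36864/5 + 3072 + 1024/3 = 161792/15.
Adding: ||u||_{H^1}^2 = 1538756/105 + 161792/15 = 534260/21.


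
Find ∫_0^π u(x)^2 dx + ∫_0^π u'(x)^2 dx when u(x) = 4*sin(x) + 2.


||u||_{H^1(0,π)}^2 = 32 + 20*π

u'(x) = 4*cos(x).
Expand u² and (u')² and integrate term by term on (0, π), using: for integers n ≥ 1, ∫_0^π sin²(nx) dx = ∫_0^π cos²(nx) dx = π/2; for n ≠ n', ∫_0^π sin(nx)sin(n'x) dx = ∫_0^π cos(nx)cos(n'x) dx = 0; and by product-to-sum, ∫_0^π sin(nx)cos(n'x) dx = ½∫_0^π [sin((n+n')x) + sin((n−n')x)] dx, which is 0 when n+n' is even and 2n/(n²−n'²) when n+n' is odd (it need not vanish on (0, π)). For the constant mode: ∫_0^π 1 dx = π, ∫_0^π cos(nx) dx = 0, ∫_0^π sin(nx) dx = (1−(−1)^n)/n.
  u² squared terms: (2)²·∫1 dx = 4·π = 4*π;  (4)²·∫sin(x)² dx = 16·π/2 = 8*π.
  u² cross terms: 2·(2)·(4)·∫1·sin(x) dx = 16·(2) = 32.
  So ∫_0^π u² dx = 4*π + 8*π + 32 = 32 + 12*π.
  (u')² squared terms: (4)²·∫cos(x)² dx = 16·π/2 = 8*π.
  So ∫_0^π (u')² dx = 8*π.
||u||_{H^1}^2 = (32 + 12*π) + (8*π) = 32 + 20*π.


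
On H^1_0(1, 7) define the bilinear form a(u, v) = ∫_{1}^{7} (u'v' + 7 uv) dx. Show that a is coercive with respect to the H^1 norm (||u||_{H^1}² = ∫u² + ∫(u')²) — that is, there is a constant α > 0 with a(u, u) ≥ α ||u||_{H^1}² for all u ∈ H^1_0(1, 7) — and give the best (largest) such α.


α = 1

Coercivity of a(·,·) on H^1_0(1, 7) means a(u, u) ≥ α ||u||_{H^1}² for every u ∈ H^1_0.
The interval has length L = 6, and Poincaré/coercivity depend only on L. Here a(u, u) = ∫(u')² + (7)·∫u².
Here c = 7 ≥ 1, so a(u,u) = ∫(u')² + c∫u² ≥ ∫(u')² + ∫u² = ||u||_{H^1}², i.e. α = 1 works. No larger α is possible: a(u,u) ≥ α||u||_{H^1}² means (1−α)∫(u')² ≥ (α−c)∫u², and for the modes u_n = sin(nπ(x−x₀)/L) (x₀ the left endpoint) one has ∫u_n²/∫(u_n')² = (L/(nπ))² → 0, so a(u_n,u_n)/||u_n||_{H^1}² → 1. Hence the optimal constant is α = 1.
Therefore α = 1.


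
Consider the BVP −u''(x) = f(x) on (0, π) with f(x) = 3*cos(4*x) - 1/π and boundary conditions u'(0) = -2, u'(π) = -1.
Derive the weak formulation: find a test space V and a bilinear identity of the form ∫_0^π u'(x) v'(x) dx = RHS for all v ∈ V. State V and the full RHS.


V = H^1(0, π) (v unrestricted at boundary; u is determined up to an additive constant); weak form: ∫_0^π u'v' dx = ∫_0^π (3*cos(4*x) - 1/π) v dx − v(π) + 2·v(0) for all v ∈ V.

Multiply both sides by a test function v and integrate from 0 to π:
  ∫_0^π −u''(x) v(x) dx = ∫_0^π f(x) v(x) dx.
Integrate the LHS by parts once:
  ∫_0^π −u'' v dx = −[u'(x) v(x)]_0^π + ∫_0^π u'(x) v'(x) dx.
Thus ∫_0^π u'(x) v'(x) dx = ∫_0^π f(x) v(x) dx + [u'(x) v(x)]_0^π.
Choose V so that boundary terms are either known or forced to vanish.
u has inhomogeneous Neumann u'(0) = -2, u'(π) = -1. [u' v]_0^π = (-1)·v(π) − (-2)·v(0) = − v(π) + 2·v(0). Take V = H^1(0, π); boundary term becomes part of RHS.
Weak formulation: find u (satisfying any essential BC) such that ∫_0^π u'(x) v'(x) dx = ∫_0^π f v dx − v(π) + 2·v(0) for all v ∈ V (Neumann data are natural BCs: they enter the RHS as boundary terms).
Substituting f(x) = 3*cos(4*x) - 1/π, the right-hand side is ∫_0^π (3*cos(4*x) - 1/π) v dx − v(π) + 2·v(0).
Compatibility check (pure Neumann): taking v ≡ 1 ∈ V gives 0 = ∫_0^π f dx + (-1) − (-2), i.e. ∫_0^π f dx must equal u'(0) − u'(π) = -1. Indeed ∫_0^π (3*cos(4*x) - 1/π) dx = -1, so the data are compatible. The solution is then unique only up to an additive constant (fix it e.g. by requiring ∫_0^π u dx = 0).
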